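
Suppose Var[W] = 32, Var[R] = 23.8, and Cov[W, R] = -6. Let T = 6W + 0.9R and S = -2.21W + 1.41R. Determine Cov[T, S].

Cov[T, S] = -432.9438

By bilinearity, Cov[T, S] = ac·Var[W] + bd·Var[R] + (ad+bc)·Cov[W, R], with a=6, b=0.9, c=-2.21, d=1.41.
ac·Var[W] = 6·(-2.21)·32 = -424.32
bd·Var[R] = 0.9·1.41·23.8 = 30.2022
(ad+bc)·Cov[W, R] = (6.471)·(-6) = -38.826
Cov[T, S] = -424.32 + 30.2022 + (-38.826) = -432.9438.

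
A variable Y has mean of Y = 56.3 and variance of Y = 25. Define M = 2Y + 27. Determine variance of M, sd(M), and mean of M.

M = 2Y + 27 is linear with a = 2, b = 27.
variance of M = a²·variance of Y = 2²·25 = 100 (the additive constant 27 does not affect variance).
sd(Y) = √25 = 5.
sd(M) = |a|·sd(Y) = |2|·5 = 10.
mean of M = a·mean of Y + b = 2·56.3 + 27 = 139.6.

variance of M = 100, sd(M) = 10, mean of M = 139.6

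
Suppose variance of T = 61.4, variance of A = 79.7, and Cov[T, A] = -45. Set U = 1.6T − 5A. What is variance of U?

variance of U = 2869.684

variance of U = a²·variance of T + b²·variance of A + 2ab·Cov[T, A] with a = 1.6, b = -5.
= 1.6²·61.4 + (-5)²·79.7 + 2·1.6·(-5)·(-45)
= 157.184 + 1992.5 + 720 = 2869.684.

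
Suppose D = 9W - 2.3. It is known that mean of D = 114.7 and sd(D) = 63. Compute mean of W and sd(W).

mean of W = 13, sd(W) = 7

From D = 9W - 2.3: mean of D = a·mean of W + b, so mean of W = (mean of D − b)/a = (114.7 − (-2.3))/9 = 13.
sd(D) = |a|·sd(W), so sd(W) = 63/|9| = 7.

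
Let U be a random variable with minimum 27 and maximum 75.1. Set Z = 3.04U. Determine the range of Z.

Range(Z) = 146.224

Range of U = 75.1 − 27 = 48.1.
Range(Z) = |a|·Range(U) = |3.04|·48.1 = 146.224.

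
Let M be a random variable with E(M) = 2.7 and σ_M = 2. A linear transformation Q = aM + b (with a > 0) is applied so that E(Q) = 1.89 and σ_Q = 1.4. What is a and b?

a = 0.7, b = 0

σ_Q = a·σ_M (a > 0), so a = 1.4/2 = 0.7.
E(Q) = a·E(M) + b, so b = 1.89 − 0.7·2.7 = 0.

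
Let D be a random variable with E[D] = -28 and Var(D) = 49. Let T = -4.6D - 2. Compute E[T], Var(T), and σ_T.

T = -4.6D - 2 is linear with a = -4.6, b = -2.
E[T] = a·E[D] + b = (-4.6)·(-28) + (-2) = 126.8.
Var(T) = a²·Var(D) = (-4.6)²·49 = 1036.84 (the additive constant -2 does not affect variance).
σ_D = √49 = 7.
σ_T = |a|·σ_D = |-4.6|·7 = 32.2.

E[T] = 126.8, Var(T) = 1036.84, σ_T = 32.2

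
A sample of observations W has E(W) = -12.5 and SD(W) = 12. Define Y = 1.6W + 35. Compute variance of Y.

Y = 1.6W + 35 is linear with a = 1.6, b = 35.
variance of W = 12² = 144.
variance of Y = a²·variance of W = 1.6²·144 = 368.64 (the additive constant 35 does not affect variance).

variance of Y = 368.64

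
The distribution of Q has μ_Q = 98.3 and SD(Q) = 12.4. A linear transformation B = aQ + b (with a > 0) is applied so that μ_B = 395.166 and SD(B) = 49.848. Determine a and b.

SD(B) = a·SD(Q) (a > 0), so a = 49.848/12.4 = 4.02.
μ_B = a·μ_Q + b, so b = 395.166 − 4.02·98.3 = 0.

a = 4.02, b = 0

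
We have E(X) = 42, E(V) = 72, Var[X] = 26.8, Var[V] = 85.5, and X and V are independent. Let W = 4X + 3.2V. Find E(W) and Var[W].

E(W) = 398.4, Var[W] = 1304.32

E(W) = 4·E(X) + 3.2·E(V) = 4·42 + 3.2·72 = 398.4.
Var[W] = a²·Var[X] + b²·Var[V] + 2ab·Cov(X, V) with a = 4, b = 3.2.
Independence gives Cov(X, V) = 0.
= 4²·26.8 + 3.2²·85.5 + 2·4·3.2·0
= 428.8 + 875.52 + 0 = 1304.32.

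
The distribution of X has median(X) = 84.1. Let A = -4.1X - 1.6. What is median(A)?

A linear map preserves order up to sign, so median(A) = a·median(X) + b = (-4.1)·84.1 + (-1.6) = -346.41.

median(A) = -346.41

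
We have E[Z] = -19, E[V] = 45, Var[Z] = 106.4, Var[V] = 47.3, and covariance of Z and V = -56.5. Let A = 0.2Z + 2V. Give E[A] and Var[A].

E[A] = 0.2·E[Z] + 2·E[V] = 0.2·(-19) + 2·45 = 86.2.
Var[A] = a²·Var[Z] + b²·Var[V] + 2ab·covariance of Z and V with a = 0.2, b = 2.
= 0.2²·106.4 + 2²·47.3 + 2·0.2·2·(-56.5)
= 4.256 + 189.2 + (-45.2) = 148.256.

E[A] = 86.2, Var[A] = 148.256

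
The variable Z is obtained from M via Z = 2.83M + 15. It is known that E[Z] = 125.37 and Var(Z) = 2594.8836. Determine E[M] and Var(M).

From Z = 2.83M + 15: E[Z] = a·E[M] + b, so E[M] = (E[Z] − b)/a = (125.37 − 15)/2.83 = 39.
Var(Z) = a²·Var(M), so Var(M) = 2594.8836/2.83² = 324.

E[M] = 39, Var(M) = 324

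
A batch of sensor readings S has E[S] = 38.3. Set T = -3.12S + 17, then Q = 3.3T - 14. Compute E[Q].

E[Q] = -352.2368

E[T] = (-3.12)·38.3 + 17 = -102.496.
E[Q] = 3.3·(-102.496) + (-14) = -352.2368.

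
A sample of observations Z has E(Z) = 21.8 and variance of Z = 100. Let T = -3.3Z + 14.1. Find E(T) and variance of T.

E(T) = -57.84, variance of T = 1089

T = -3.3Z + 14.1 is linear with a = -3.3, b = 14.1.
E(T) = a·E(Z) + b = (-3.3)·21.8 + 14.1 = -57.84.
variance of T = a²·variance of Z = (-3.3)²·100 = 1089 (the additive constant 14.1 does not affect variance).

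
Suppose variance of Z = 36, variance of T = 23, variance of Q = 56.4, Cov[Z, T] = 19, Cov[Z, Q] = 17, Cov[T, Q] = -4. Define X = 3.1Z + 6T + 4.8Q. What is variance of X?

variance of X = 3455.736

variance of X = a²·variance of Z + b²·variance of T + c²·variance of Q + 2ab·Cov[Z, T] + 2ac·Cov[Z, Q] + 2bc·Cov[T, Q], with a = 3.1, b = 6, c = 4.8.
= 345.96 + 828 + 1299.456 + 706.8 + 505.92 + (-230.4)
= 3455.736.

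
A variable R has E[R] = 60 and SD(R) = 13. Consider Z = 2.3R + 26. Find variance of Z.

variance of Z = 894.01

Z = 2.3R + 26 is linear with a = 2.3, b = 26.
variance of R = 13² = 169.
variance of Z = a²·variance of R = 2.3²·169 = 894.01 (the additive constant 26 does not affect variance).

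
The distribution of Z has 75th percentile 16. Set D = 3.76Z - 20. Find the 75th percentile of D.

75th percentile of D = 40.16

Since a = 3.76 > 0 the transformation is increasing, so the 75th percentile of D = a·(P_{75} of Z) + b = 3.76·16 + (-20) = 40.16.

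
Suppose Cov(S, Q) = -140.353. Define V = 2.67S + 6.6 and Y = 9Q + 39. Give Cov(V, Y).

Cov(V, Y) = a·c·Cov(S, Q) = 2.67·9·(-140.353) = -3372.68259. Additive constants drop out.

Cov(V, Y) = -3372.68259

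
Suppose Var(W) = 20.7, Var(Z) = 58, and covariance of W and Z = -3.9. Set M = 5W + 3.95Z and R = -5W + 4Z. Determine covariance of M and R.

By bilinearity, covariance of M and R = ac·Var(W) + bd·Var(Z) + (ad+bc)·covariance of W and Z, with a=5, b=3.95, c=-5, d=4.
ac·Var(W) = 5·(-5)·20.7 = -517.5
bd·Var(Z) = 3.95·4·58 = 916.4
(ad+bc)·covariance of W and Z = (0.25)·(-3.9) = -0.975
covariance of M and R = -517.5 + 916.4 + (-0.975) = 397.925.

covariance of M and R = 397.925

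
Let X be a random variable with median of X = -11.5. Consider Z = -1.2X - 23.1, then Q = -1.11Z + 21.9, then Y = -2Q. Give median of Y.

median of Z = (-1.2)·(-11.5) + (-23.1) = -9.3.
median of Q = (-1.11)·(-9.3) + 21.9 = 32.223.
median of Y = (-2)·32.223 = -64.446.

median of Y = -64.446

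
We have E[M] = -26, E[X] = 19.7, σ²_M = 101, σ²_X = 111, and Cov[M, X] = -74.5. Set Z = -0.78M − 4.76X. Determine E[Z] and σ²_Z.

E[Z] = (-0.78)·E[M] + (-4.76)·E[X] = (-0.78)·(-26) + (-4.76)·19.7 = -73.492.
σ²_Z = a²·σ²_M + b²·σ²_X + 2ab·Cov[M, X] with a = -0.78, b = -4.76.
= (-0.78)²·101 + (-4.76)²·111 + 2·(-0.78)·(-4.76)·(-74.5)
= 61.4484 + 2514.9936 + (-553.2072) = 2023.2348.

E[Z] = -73.492, σ²_Z = 2023.2348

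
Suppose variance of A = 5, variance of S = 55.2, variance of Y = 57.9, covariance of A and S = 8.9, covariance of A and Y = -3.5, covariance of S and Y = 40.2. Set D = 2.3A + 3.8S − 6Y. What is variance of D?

variance of D = a²·variance of A + b²·variance of S + c²·variance of Y + 2ab·covariance of A and S + 2ac·covariance of A and Y + 2bc·covariance of S and Y, with a = 2.3, b = 3.8, c = -6.
= 26.45 + 797.088 + 2084.4 + 155.572 + 96.6 + (-1833.12)
= 1326.99.

variance of D = 1326.99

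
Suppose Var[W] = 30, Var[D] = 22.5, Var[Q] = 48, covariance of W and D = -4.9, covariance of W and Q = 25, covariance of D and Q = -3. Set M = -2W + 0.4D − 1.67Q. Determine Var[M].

Var[M] = 436.3152

Var[M] = a²·Var[W] + b²·Var[D] + c²·Var[Q] + 2ab·covariance of W and D + 2ac·covariance of W and Q + 2bc·covariance of D and Q, with a = -2, b = 0.4, c = -1.67.
= 120 + 3.6 + 133.8672 + 7.84 + 167 + 4.008
= 436.3152.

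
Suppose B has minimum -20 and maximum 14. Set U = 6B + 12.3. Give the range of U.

Range(U) = 204

Range of B = 14 − (-20) = 34.
Range(U) = |a|·Range(B) = |6|·34 = 204.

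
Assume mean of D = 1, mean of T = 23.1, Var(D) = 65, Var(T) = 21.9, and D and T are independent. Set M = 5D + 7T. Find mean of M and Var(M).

mean of M = 166.7, Var(M) = 2698.1

mean of M = 5·mean of D + 7·mean of T = 5·1 + 7·23.1 = 166.7.
Var(M) = a²·Var(D) + b²·Var(T) + 2ab·Cov(D, T) with a = 5, b = 7.
Independence gives Cov(D, T) = 0.
= 5²·65 + 7²·21.9 + 2·5·7·0
= 1625 + 1073.1 + 0 = 2698.1.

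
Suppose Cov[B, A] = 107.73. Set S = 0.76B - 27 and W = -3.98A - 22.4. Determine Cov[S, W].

Cov[S, W] = a·c·Cov[B, A] = 0.76·(-3.98)·107.73 = -325.861704. Additive constants drop out.

Cov[S, W] = -325.861704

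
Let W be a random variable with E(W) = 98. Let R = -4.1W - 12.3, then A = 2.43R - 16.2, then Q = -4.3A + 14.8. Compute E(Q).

E(R) = (-4.1)·98 + (-12.3) = -414.1.
E(A) = 2.43·(-414.1) + (-16.2) = -1022.463.
E(Q) = (-4.3)·(-1022.463) + 14.8 = 4411.3909.

E(Q) = 4411.3909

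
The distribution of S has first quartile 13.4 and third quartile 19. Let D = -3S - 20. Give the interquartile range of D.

IQR(D) = 16.8

IQR of S = Q3 − Q1 = 19 − 13.4 = 5.6.
Under D = aS + b, IQR(D) = |a|·IQR(S) = |-3|·5.6 = 16.8 (shifts cancel; spread scales by |a|).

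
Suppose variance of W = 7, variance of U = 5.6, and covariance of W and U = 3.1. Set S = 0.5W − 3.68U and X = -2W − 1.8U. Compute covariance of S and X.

By bilinearity, covariance of S and X = ac·variance of W + bd·variance of U + (ad+bc)·covariance of W and U, with a=0.5, b=-3.68, c=-2, d=-1.8.
ac·variance of W = 0.5·(-2)·7 = -7
bd·variance of U = (-3.68)·(-1.8)·5.6 = 37.0944
(ad+bc)·covariance of W and U = (6.46)·3.1 = 20.026
covariance of S and X = -7 + 37.0944 + 20.026 = 50.1204.

covariance of S and X = 50.1204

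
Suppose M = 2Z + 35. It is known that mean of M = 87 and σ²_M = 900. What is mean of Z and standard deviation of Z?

From M = 2Z + 35: mean of M = a·mean of Z + b, so mean of Z = (mean of M − b)/a = (87 − 35)/2 = 26.
standard deviation of M = √900 = 30.
standard deviation of M = |a|·standard deviation of Z, so standard deviation of Z = 30/|2| = 15.

mean of Z = 26, standard deviation of Z = 15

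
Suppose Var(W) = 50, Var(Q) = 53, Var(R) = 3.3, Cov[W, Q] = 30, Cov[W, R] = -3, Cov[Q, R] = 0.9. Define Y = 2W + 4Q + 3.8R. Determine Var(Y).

Var(Y) = 1557.412

Var(Y) = a²·Var(W) + b²·Var(Q) + c²·Var(R) + 2ab·Cov[W, Q] + 2ac·Cov[W, R] + 2bc·Cov[Q, R], with a = 2, b = 4, c = 3.8.
= 200 + 848 + 47.652 + 480 + (-45.6) + 27.36
= 1557.412.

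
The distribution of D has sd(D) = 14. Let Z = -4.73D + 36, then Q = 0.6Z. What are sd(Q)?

sd(Q) = 39.732

sd(Z) = |-4.73|·14 = 66.22.
sd(Q) = |0.6|·66.22 = 39.732.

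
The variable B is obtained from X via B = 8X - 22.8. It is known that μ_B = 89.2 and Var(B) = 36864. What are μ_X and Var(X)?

μ_X = 14, Var(X) = 576

From B = 8X - 22.8: μ_B = a·μ_X + b, so μ_X = (μ_B − b)/a = (89.2 − (-22.8))/8 = 14.
Var(B) = a²·Var(X), so Var(X) = 36864/8² = 576.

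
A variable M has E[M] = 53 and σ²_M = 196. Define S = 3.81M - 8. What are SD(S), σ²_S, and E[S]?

S = 3.81M - 8 is linear with a = 3.81, b = -8.
SD(M) = √196 = 14.
SD(S) = |a|·SD(M) = |3.81|·14 = 53.34.
σ²_S = a²·σ²_M = 3.81²·196 = 2845.1556 (the additive constant -8 does not affect variance).
E[S] = a·E[M] + b = 3.81·53 + (-8) = 193.93.

SD(S) = 53.34, σ²_S = 2845.1556, E[S] = 193.93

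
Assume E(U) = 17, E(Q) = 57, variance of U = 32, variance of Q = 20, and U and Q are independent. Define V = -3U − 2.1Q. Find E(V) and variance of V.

E(V) = -170.7, variance of V = 376.2

E(V) = (-3)·E(U) + (-2.1)·E(Q) = (-3)·17 + (-2.1)·57 = -170.7.
variance of V = a²·variance of U + b²·variance of Q + 2ab·covariance of U and Q with a = -3, b = -2.1.
Independence gives covariance of U and Q = 0.
= (-3)²·32 + (-2.1)²·20 + 2·(-3)·(-2.1)·0
= 288 + 88.2 + 0 = 376.2.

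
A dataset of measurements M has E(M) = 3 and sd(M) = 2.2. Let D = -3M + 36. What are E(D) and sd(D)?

D = -3M + 36 is linear with a = -3, b = 36.
E(D) = a·E(M) + b = (-3)·3 + 36 = 27.
sd(D) = |a|·sd(M) = |-3|·2.2 = 6.6.

E(D) = 27, sd(D) = 6.6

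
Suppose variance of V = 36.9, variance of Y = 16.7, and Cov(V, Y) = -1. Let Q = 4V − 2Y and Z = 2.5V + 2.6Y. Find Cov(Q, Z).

By bilinearity, Cov(Q, Z) = ac·variance of V + bd·variance of Y + (ad+bc)·Cov(V, Y), with a=4, b=-2, c=2.5, d=2.6.
ac·variance of V = 4·2.5·36.9 = 369
bd·variance of Y = (-2)·2.6·16.7 = -86.84
(ad+bc)·Cov(V, Y) = (5.4)·(-1) = -5.4
Cov(Q, Z) = 369 + (-86.84) + (-5.4) = 276.76.

Cov(Q, Z) = 276.76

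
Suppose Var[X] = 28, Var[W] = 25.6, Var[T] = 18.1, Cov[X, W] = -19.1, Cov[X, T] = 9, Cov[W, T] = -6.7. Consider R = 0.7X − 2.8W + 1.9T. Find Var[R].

Var[R] = a²·Var[X] + b²·Var[W] + c²·Var[T] + 2ab·Cov[X, W] + 2ac·Cov[X, T] + 2bc·Cov[W, T], with a = 0.7, b = -2.8, c = 1.9.
= 13.72 + 200.704 + 65.341 + 74.872 + 23.94 + 71.288
= 449.865.

Var[R] = 449.865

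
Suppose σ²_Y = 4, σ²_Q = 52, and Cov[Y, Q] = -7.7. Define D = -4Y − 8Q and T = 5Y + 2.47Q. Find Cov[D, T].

Cov[D, T] = -723.444

By bilinearity, Cov[D, T] = ac·σ²_Y + bd·σ²_Q + (ad+bc)·Cov[Y, Q], with a=-4, b=-8, c=5, d=2.47.
ac·σ²_Y = (-4)·5·4 = -80
bd·σ²_Q = (-8)·2.47·52 = -1027.52
(ad+bc)·Cov[Y, Q] = (-49.88)·(-7.7) = 384.076
Cov[D, T] = -80 + (-1027.52) + 384.076 = -723.444.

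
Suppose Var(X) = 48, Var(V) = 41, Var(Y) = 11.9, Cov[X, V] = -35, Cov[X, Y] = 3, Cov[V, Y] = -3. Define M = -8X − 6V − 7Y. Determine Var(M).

Var(M) = a²·Var(X) + b²·Var(V) + c²·Var(Y) + 2ab·Cov[X, V] + 2ac·Cov[X, Y] + 2bc·Cov[V, Y], with a = -8, b = -6, c = -7.
= 3072 + 1476 + 583.1 + (-3360) + 336 + (-252)
= 1855.1.

Var(M) = 1855.1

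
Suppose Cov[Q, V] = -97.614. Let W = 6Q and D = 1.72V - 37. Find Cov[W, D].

Cov[W, D] = -1007.37648

Cov[W, D] = a·c·Cov[Q, V] = 6·1.72·(-97.614) = -1007.37648. Additive constants drop out.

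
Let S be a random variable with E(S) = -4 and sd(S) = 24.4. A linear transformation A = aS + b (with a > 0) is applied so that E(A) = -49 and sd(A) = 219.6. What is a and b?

sd(A) = a·sd(S) (a > 0), so a = 219.6/24.4 = 9.
E(A) = a·E(S) + b, so b = -49 − 9·(-4) = -13.

a = 9, b = -13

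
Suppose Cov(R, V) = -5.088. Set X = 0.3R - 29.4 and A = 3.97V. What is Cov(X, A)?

Cov(X, A) = a·c·Cov(R, V) = 0.3·3.97·(-5.088) = -6.059808. Additive constants drop out.

Cov(X, A) = -6.059808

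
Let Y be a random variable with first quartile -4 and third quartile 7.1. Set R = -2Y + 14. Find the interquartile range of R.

IQR of Y = Q3 − Q1 = 7.1 − (-4) = 11.1.
Under R = aY + b, IQR(R) = |a|·IQR(Y) = |-2|·11.1 = 22.2 (shifts cancel; spread scales by |a|).

IQR(R) = 22.2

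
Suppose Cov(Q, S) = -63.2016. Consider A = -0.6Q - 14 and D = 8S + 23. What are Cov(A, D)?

Cov(A, D) = 303.36768

Cov(A, D) = a·c·Cov(Q, S) = (-0.6)·8·(-63.2016) = 303.36768. Additive constants drop out.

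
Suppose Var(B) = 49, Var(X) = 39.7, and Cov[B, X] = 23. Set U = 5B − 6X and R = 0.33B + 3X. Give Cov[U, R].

By bilinearity, Cov[U, R] = ac·Var(B) + bd·Var(X) + (ad+bc)·Cov[B, X], with a=5, b=-6, c=0.33, d=3.
ac·Var(B) = 5·0.33·49 = 80.85
bd·Var(X) = (-6)·3·39.7 = -714.6
(ad+bc)·Cov[B, X] = (13.02)·23 = 299.46
Cov[U, R] = 80.85 + (-714.6) + 299.46 = -334.29.

Cov[U, R] = -334.29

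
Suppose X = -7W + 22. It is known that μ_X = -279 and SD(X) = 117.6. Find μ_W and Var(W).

μ_W = 43, Var(W) = 282.24

From X = -7W + 22: μ_X = a·μ_W + b, so μ_W = (μ_X − b)/a = (-279 − 22)/(-7) = 43.
Var(X) = 117.6² = 13829.76.
Var(X) = a²·Var(W), so Var(W) = 13829.76/(-7)² = 282.24.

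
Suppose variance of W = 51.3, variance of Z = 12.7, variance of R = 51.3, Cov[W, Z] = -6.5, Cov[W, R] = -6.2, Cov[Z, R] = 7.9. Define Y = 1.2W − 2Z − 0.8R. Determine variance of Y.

variance of Y = 225.888

variance of Y = a²·variance of W + b²·variance of Z + c²·variance of R + 2ab·Cov[W, Z] + 2ac·Cov[W, R] + 2bc·Cov[Z, R], with a = 1.2, b = -2, c = -0.8.
= 73.872 + 50.8 + 32.832 + 31.2 + 11.904 + 25.28
= 225.888.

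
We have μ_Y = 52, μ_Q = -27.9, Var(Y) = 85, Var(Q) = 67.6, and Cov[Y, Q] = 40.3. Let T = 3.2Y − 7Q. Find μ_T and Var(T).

μ_T = 3.2·μ_Y + (-7)·μ_Q = 3.2·52 + (-7)·(-27.9) = 361.7.
Var(T) = a²·Var(Y) + b²·Var(Q) + 2ab·Cov[Y, Q] with a = 3.2, b = -7.
= 3.2²·85 + (-7)²·67.6 + 2·3.2·(-7)·40.3
= 870.4 + 3312.4 + (-1805.44) = 2377.36.

μ_T = 361.7, Var(T) = 2377.36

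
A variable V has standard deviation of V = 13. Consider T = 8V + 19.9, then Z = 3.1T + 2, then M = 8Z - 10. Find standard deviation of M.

standard deviation of M = 2579.2

standard deviation of T = |8|·13 = 104.
standard deviation of Z = |3.1|·104 = 322.4.
standard deviation of M = |8|·322.4 = 2579.2.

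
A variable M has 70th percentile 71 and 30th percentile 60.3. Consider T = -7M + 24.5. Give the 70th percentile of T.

70th percentile of T = -397.6

Since a = -7 < 0 the transformation is decreasing, reversing order: the 70th percentile of T corresponds to the 30th percentile of M.
So P_{70}(T) = a·P_{30}(M) + b = (-7)·60.3 + 24.5 = -397.6.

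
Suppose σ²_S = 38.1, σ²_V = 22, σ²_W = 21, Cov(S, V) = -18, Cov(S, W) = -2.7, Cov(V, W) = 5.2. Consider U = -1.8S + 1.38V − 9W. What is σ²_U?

σ²_U = 1739.1168

σ²_U = a²·σ²_S + b²·σ²_V + c²·σ²_W + 2ab·Cov(S, V) + 2ac·Cov(S, W) + 2bc·Cov(V, W), with a = -1.8, b = 1.38, c = -9.
= 123.444 + 41.8968 + 1701 + 89.424 + (-87.48) + (-129.168)
= 1739.1168.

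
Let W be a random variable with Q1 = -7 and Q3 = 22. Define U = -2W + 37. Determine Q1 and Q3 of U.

a = -2 < 0 reverses order: Q1(U) comes from Q3(W), Q3(U) from Q1(W).
Q1(U) = (-2)·22 + 37 = -7; Q3(U) = (-2)·(-7) + 37 = 51.

Q1(U) = -7, Q3(U) = 51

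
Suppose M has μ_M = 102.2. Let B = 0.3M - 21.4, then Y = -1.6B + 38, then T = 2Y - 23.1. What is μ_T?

μ_T = 23.268

μ_B = 0.3·102.2 + (-21.4) = 9.26.
μ_Y = (-1.6)·9.26 + 38 = 23.184.
μ_T = 2·23.184 + (-23.1) = 23.268.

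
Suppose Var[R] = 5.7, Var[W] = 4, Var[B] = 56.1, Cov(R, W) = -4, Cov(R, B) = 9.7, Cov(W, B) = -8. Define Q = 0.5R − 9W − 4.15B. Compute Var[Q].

Var[Q] = a²·Var[R] + b²·Var[W] + c²·Var[B] + 2ab·Cov(R, W) + 2ac·Cov(R, B) + 2bc·Cov(W, B), with a = 0.5, b = -9, c = -4.15.
= 1.425 + 324 + 966.18225 + 36 + (-40.255) + (-597.6)
= 689.75225.

Var[Q] = 689.75225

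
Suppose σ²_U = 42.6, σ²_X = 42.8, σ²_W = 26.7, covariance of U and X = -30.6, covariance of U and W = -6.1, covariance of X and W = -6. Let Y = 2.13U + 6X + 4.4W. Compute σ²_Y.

σ²_Y = a²·σ²_U + b²·σ²_X + c²·σ²_W + 2ab·covariance of U and X + 2ac·covariance of U and W + 2bc·covariance of X and W, with a = 2.13, b = 6, c = 4.4.
= 193.27194 + 1540.8 + 516.912 + (-782.136) + (-114.3384) + (-316.8)
= 1037.70954.

σ²_Y = 1037.70954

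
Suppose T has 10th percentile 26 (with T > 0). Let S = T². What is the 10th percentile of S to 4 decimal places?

T² is increasing, so P_{10}(S) = g(P_{10}(T)) = 676.

10th percentile of S = 676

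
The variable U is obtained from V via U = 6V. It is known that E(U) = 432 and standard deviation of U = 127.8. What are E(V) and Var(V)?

E(V) = 72, Var(V) = 453.69

From U = 6V: E(U) = a·E(V) + b, so E(V) = (E(U) − b)/a = (432 − 0)/6 = 72.
Var(U) = 127.8² = 16332.84.
Var(U) = a²·Var(V), so Var(V) = 16332.84/6² = 453.69.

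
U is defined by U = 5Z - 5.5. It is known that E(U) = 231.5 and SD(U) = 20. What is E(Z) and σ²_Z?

E(Z) = 47.4, σ²_Z = 16

From U = 5Z - 5.5: E(U) = a·E(Z) + b, so E(Z) = (E(U) − b)/a = (231.5 − (-5.5))/5 = 47.4.
σ²_U = 20² = 400.
σ²_U = a²·σ²_Z, so σ²_Z = 400/5² = 16.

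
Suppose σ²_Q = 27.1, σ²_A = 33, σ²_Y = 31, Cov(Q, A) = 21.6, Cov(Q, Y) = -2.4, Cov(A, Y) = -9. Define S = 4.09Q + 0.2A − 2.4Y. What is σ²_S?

σ²_S = 724.30591

σ²_S = a²·σ²_Q + b²·σ²_A + c²·σ²_Y + 2ab·Cov(Q, A) + 2ac·Cov(Q, Y) + 2bc·Cov(A, Y), with a = 4.09, b = 0.2, c = -2.4.
= 453.33151 + 1.32 + 178.56 + 35.3376 + 47.1168 + 8.64
= 724.30591.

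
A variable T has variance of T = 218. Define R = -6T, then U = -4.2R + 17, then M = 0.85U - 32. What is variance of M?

variance of M = 100021.9752

variance of R = (-6)²·218 = 7848.
variance of U = (-4.2)²·7848 = 138438.72.
variance of M = 0.85²·138438.72 = 100021.9752.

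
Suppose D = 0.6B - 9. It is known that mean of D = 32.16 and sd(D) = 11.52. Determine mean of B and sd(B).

From D = 0.6B - 9: mean of D = a·mean of B + b, so mean of B = (mean of D − b)/a = (32.16 − (-9))/0.6 = 68.6.
sd(D) = |a|·sd(B), so sd(B) = 11.52/|0.6| = 19.2.

mean of B = 68.6, sd(B) = 19.2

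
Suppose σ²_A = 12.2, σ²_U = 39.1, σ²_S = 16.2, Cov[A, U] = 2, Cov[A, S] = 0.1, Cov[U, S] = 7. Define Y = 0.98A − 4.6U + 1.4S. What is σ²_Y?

σ²_Y = a²·σ²_A + b²·σ²_U + c²·σ²_S + 2ab·Cov[A, U] + 2ac·Cov[A, S] + 2bc·Cov[U, S], with a = 0.98, b = -4.6, c = 1.4.
= 11.71688 + 827.356 + 31.752 + (-18.032) + 0.2744 + (-90.16)
= 762.90728.

σ²_Y = 762.90728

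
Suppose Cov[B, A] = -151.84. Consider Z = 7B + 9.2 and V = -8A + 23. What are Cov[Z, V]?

Cov[Z, V] = 8503.04

Cov[Z, V] = a·c·Cov[B, A] = 7·(-8)·(-151.84) = 8503.04. Additive constants drop out.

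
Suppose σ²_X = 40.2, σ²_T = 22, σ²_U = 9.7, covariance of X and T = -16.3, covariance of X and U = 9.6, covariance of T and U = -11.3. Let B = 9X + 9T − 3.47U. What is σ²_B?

σ²_B = a²·σ²_X + b²·σ²_T + c²·σ²_U + 2ab·covariance of X and T + 2ac·covariance of X and U + 2bc·covariance of T and U, with a = 9, b = 9, c = -3.47.
= 3256.2 + 1782 + 116.79673 + (-2640.6) + (-599.616) + 705.798
= 2620.57873.

σ²_B = 2620.57873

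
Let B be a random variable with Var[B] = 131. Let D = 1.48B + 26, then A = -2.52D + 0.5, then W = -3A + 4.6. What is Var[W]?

Var[W] = 16399.79115264

Var[D] = 1.48²·131 = 286.9424.
Var[A] = (-2.52)²·286.9424 = 1822.19901696.
Var[W] = (-3)²·1822.19901696 = 16399.79115264.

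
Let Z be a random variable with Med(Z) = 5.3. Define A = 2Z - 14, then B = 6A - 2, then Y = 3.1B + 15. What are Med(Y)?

Med(Y) = -54.44

Med(A) = 2·5.3 + (-14) = -3.4.
Med(B) = 6·(-3.4) + (-2) = -22.4.
Med(Y) = 3.1·(-22.4) + 15 = -54.44.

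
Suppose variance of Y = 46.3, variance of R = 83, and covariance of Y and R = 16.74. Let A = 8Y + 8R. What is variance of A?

variance of A = a²·variance of Y + b²·variance of R + 2ab·covariance of Y and R with a = 8, b = 8.
= 8²·46.3 + 8²·83 + 2·8·8·16.74
= 2963.2 + 5312 + 2142.72 = 10417.92.

variance of A = 10417.92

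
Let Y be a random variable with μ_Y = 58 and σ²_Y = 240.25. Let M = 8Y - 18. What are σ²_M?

M = 8Y - 18 is linear with a = 8, b = -18.
σ²_M = a²·σ²_Y = 8²·240.25 = 15376 (the additive constant -18 does not affect variance).

σ²_M = 15376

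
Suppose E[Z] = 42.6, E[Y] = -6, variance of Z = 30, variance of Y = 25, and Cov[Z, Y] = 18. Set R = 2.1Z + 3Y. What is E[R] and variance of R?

E[R] = 71.46, variance of R = 584.1

E[R] = 2.1·E[Z] + 3·E[Y] = 2.1·42.6 + 3·(-6) = 71.46.
variance of R = a²·variance of Z + b²·variance of Y + 2ab·Cov[Z, Y] with a = 2.1, b = 3.
= 2.1²·30 + 3²·25 + 2·2.1·3·18
= 132.3 + 225 + 226.8 = 584.1.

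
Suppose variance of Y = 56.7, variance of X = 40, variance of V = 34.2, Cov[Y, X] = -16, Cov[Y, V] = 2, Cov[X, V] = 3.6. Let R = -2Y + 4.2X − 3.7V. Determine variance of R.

variance of R = a²·variance of Y + b²·variance of X + c²·variance of V + 2ab·Cov[Y, X] + 2ac·Cov[Y, V] + 2bc·Cov[X, V], with a = -2, b = 4.2, c = -3.7.
= 226.8 + 705.6 + 468.198 + 268.8 + 29.6 + (-111.888)
= 1587.11.

variance of R = 1587.11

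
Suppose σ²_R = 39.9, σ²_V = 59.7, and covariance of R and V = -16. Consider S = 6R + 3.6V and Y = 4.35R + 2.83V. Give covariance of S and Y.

By bilinearity, covariance of S and Y = ac·σ²_R + bd·σ²_V + (ad+bc)·covariance of R and V, with a=6, b=3.6, c=4.35, d=2.83.
ac·σ²_R = 6·4.35·39.9 = 1041.39
bd·σ²_V = 3.6·2.83·59.7 = 608.2236
(ad+bc)·covariance of R and V = (32.64)·(-16) = -522.24
covariance of S and Y = 1041.39 + 608.2236 + (-522.24) = 1127.3736.

covariance of S and Y = 1127.3736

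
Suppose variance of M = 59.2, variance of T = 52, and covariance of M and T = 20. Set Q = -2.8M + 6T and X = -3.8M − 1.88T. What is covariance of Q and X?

By bilinearity, covariance of Q and X = ac·variance of M + bd·variance of T + (ad+bc)·covariance of M and T, with a=-2.8, b=6, c=-3.8, d=-1.88.
ac·variance of M = (-2.8)·(-3.8)·59.2 = 629.888
bd·variance of T = 6·(-1.88)·52 = -586.56
(ad+bc)·covariance of M and T = (-17.536)·20 = -350.72
covariance of Q and X = 629.888 + (-586.56) + (-350.72) = -307.392.

covariance of Q and X = -307.392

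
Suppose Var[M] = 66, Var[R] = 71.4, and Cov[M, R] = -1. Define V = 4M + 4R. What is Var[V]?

Var[V] = a²·Var[M] + b²·Var[R] + 2ab·Cov[M, R] with a = 4, b = 4.
= 4²·66 + 4²·71.4 + 2·4·4·(-1)
= 1056 + 1142.4 + (-32) = 2166.4.

Var[V] = 2166.4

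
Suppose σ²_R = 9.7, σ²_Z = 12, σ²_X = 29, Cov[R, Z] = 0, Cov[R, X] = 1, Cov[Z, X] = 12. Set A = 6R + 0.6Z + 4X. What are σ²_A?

σ²_A = 923.12

σ²_A = a²·σ²_R + b²·σ²_Z + c²·σ²_X + 2ab·Cov[R, Z] + 2ac·Cov[R, X] + 2bc·Cov[Z, X], with a = 6, b = 0.6, c = 4.
= 349.2 + 4.32 + 464 + 0 + 48 + 57.6
= 923.12.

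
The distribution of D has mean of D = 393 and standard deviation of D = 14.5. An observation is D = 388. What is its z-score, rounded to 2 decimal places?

z = (D − mean of D) / standard deviation of D = (388 − 393) / 14.5 ≈ -0.34.

z = -0.34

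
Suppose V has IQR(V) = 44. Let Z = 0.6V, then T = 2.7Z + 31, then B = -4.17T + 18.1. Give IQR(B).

IQR(B) = 297.2376

IQR(Z) = |0.6|·44 = 26.4.
IQR(T) = |2.7|·26.4 = 71.28.
IQR(B) = |-4.17|·71.28 = 297.2376.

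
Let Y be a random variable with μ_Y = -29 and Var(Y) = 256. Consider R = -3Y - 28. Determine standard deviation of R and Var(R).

R = -3Y - 28 is linear with a = -3, b = -28.
standard deviation of Y = √256 = 16.
standard deviation of R = |a|·standard deviation of Y = |-3|·16 = 48.
Var(R) = a²·Var(Y) = (-3)²·256 = 2304 (the additive constant -28 does not affect variance).

standard deviation of R = 48, Var(R) = 2304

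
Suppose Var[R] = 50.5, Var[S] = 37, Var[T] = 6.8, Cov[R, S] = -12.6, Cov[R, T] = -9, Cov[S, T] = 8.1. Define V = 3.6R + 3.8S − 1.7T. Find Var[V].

Var[V] = a²·Var[R] + b²·Var[S] + c²·Var[T] + 2ab·Cov[R, S] + 2ac·Cov[R, T] + 2bc·Cov[S, T], with a = 3.6, b = 3.8, c = -1.7.
= 654.48 + 534.28 + 19.652 + (-344.736) + 110.16 + (-104.652)
= 869.184.

Var[V] = 869.184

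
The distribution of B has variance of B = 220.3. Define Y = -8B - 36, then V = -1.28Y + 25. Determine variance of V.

variance of Y = (-8)²·220.3 = 14099.2.
variance of V = (-1.28)²·14099.2 = 23100.12928.

variance of V = 23100.12928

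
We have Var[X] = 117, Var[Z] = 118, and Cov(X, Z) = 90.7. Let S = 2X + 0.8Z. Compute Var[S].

Var[S] = 833.76

Var[S] = a²·Var[X] + b²·Var[Z] + 2ab·Cov(X, Z) with a = 2, b = 0.8.
= 2²·117 + 0.8²·118 + 2·2·0.8·90.7
= 468 + 75.52 + 290.24 = 833.76.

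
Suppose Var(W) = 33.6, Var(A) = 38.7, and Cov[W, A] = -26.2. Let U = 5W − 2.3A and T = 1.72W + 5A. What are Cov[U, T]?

Cov[U, T] = -707.4428

By bilinearity, Cov[U, T] = ac·Var(W) + bd·Var(A) + (ad+bc)·Cov[W, A], with a=5, b=-2.3, c=1.72, d=5.
ac·Var(W) = 5·1.72·33.6 = 288.96
bd·Var(A) = (-2.3)·5·38.7 = -445.05
(ad+bc)·Cov[W, A] = (21.044)·(-26.2) = -551.3528
Cov[U, T] = 288.96 + (-445.05) + (-551.3528) = -707.4428.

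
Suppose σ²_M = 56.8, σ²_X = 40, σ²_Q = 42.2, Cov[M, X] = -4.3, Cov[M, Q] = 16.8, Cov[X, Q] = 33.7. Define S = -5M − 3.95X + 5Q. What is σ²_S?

σ²_S = a²·σ²_M + b²·σ²_X + c²·σ²_Q + 2ab·Cov[M, X] + 2ac·Cov[M, Q] + 2bc·Cov[X, Q], with a = -5, b = -3.95, c = 5.
= 1420 + 624.1 + 1055 + (-169.85) + (-840) + (-1331.15)
= 758.1.

σ²_S = 758.1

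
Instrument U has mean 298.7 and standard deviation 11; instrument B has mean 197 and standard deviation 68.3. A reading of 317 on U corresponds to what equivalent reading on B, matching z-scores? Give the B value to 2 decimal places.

B = 310.63

z = (317 − 298.7)/11 ≈ 1.6636.
B = 197 + z·68.3 = 197 + (317 − 298.7)·68.3/11 ≈ 310.63.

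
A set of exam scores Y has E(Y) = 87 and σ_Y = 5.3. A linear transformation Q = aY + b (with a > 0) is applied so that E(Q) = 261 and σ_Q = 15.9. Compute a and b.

a = 3, b = 0

σ_Q = a·σ_Y (a > 0), so a = 15.9/5.3 = 3.
E(Q) = a·E(Y) + b, so b = 261 − 3·87 = 0.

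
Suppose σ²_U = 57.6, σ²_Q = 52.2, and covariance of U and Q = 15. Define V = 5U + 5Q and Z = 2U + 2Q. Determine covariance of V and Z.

covariance of V and Z = 1398

By bilinearity, covariance of V and Z = ac·σ²_U + bd·σ²_Q + (ad+bc)·covariance of U and Q, with a=5, b=5, c=2, d=2.
ac·σ²_U = 5·2·57.6 = 576
bd·σ²_Q = 5·2·52.2 = 522
(ad+bc)·covariance of U and Q = (20)·15 = 300
covariance of V and Z = 576 + 522 + 300 = 1398.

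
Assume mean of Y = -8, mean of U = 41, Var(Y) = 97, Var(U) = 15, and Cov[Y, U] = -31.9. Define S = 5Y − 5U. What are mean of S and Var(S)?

mean of S = 5·mean of Y + (-5)·mean of U = 5·(-8) + (-5)·41 = -245.
Var(S) = a²·Var(Y) + b²·Var(U) + 2ab·Cov[Y, U] with a = 5, b = -5.
= 5²·97 + (-5)²·15 + 2·5·(-5)·(-31.9)
= 2425 + 375 + 1595 = 4395.

mean of S = -245, Var(S) = 4395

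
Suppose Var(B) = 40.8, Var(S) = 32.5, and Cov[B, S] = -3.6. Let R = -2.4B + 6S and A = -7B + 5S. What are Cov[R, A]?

By bilinearity, Cov[R, A] = ac·Var(B) + bd·Var(S) + (ad+bc)·Cov[B, S], with a=-2.4, b=6, c=-7, d=5.
ac·Var(B) = (-2.4)·(-7)·40.8 = 685.44
bd·Var(S) = 6·5·32.5 = 975
(ad+bc)·Cov[B, S] = (-54)·(-3.6) = 194.4
Cov[R, A] = 685.44 + 975 + 194.4 = 1854.84.

Cov[R, A] = 1854.84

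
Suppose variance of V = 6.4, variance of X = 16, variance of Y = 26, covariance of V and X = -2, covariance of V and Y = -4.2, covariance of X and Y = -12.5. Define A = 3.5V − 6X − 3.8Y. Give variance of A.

variance of A = a²·variance of V + b²·variance of X + c²·variance of Y + 2ab·covariance of V and X + 2ac·covariance of V and Y + 2bc·covariance of X and Y, with a = 3.5, b = -6, c = -3.8.
= 78.4 + 576 + 375.44 + 84 + 111.72 + (-570)
= 655.56.

variance of A = 655.56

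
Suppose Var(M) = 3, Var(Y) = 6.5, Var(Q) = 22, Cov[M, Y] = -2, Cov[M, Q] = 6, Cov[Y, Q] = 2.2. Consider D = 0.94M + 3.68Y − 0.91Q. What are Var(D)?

Var(D) = 70.05828

Var(D) = a²·Var(M) + b²·Var(Y) + c²·Var(Q) + 2ab·Cov[M, Y] + 2ac·Cov[M, Q] + 2bc·Cov[Y, Q], with a = 0.94, b = 3.68, c = -0.91.
= 2.6508 + 88.0256 + 18.2182 + (-13.8368) + (-10.2648) + (-14.73472)
= 70.05828.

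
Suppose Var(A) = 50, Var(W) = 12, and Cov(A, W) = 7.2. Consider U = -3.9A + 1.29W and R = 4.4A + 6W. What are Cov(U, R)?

Cov(U, R) = -892.7328

By bilinearity, Cov(U, R) = ac·Var(A) + bd·Var(W) + (ad+bc)·Cov(A, W), with a=-3.9, b=1.29, c=4.4, d=6.
ac·Var(A) = (-3.9)·4.4·50 = -858
bd·Var(W) = 1.29·6·12 = 92.88
(ad+bc)·Cov(A, W) = (-17.724)·7.2 = -127.6128
Cov(U, R) = -858 + 92.88 + (-127.6128) = -892.7328.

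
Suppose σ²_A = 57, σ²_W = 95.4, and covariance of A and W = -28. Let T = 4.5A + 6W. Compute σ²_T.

σ²_T = 3076.65

σ²_T = a²·σ²_A + b²·σ²_W + 2ab·covariance of A and W with a = 4.5, b = 6.
= 4.5²·57 + 6²·95.4 + 2·4.5·6·(-28)
= 1154.25 + 3434.4 + (-1512) = 3076.65.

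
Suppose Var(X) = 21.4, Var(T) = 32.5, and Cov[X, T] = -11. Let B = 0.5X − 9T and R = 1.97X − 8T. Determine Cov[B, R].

Cov[B, R] = 2600.109

By bilinearity, Cov[B, R] = ac·Var(X) + bd·Var(T) + (ad+bc)·Cov[X, T], with a=0.5, b=-9, c=1.97, d=-8.
ac·Var(X) = 0.5·1.97·21.4 = 21.079
bd·Var(T) = (-9)·(-8)·32.5 = 2340
(ad+bc)·Cov[X, T] = (-21.73)·(-11) = 239.03
Cov[B, R] = 21.079 + 2340 + 239.03 = 2600.109.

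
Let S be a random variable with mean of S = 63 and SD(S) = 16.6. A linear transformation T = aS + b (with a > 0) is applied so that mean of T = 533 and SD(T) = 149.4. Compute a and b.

a = 9, b = -34

SD(T) = a·SD(S) (a > 0), so a = 149.4/16.6 = 9.
mean of T = a·mean of S + b, so b = 533 − 9·63 = -34.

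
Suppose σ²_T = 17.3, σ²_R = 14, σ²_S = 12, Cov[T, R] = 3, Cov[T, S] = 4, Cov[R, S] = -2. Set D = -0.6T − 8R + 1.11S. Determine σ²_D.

σ²_D = 976.0052

σ²_D = a²·σ²_T + b²·σ²_R + c²·σ²_S + 2ab·Cov[T, R] + 2ac·Cov[T, S] + 2bc·Cov[R, S], with a = -0.6, b = -8, c = 1.11.
= 6.228 + 896 + 14.7852 + 28.8 + (-5.328) + 35.52
= 976.0052.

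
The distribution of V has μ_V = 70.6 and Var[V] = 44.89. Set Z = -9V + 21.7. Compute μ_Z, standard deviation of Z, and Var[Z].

μ_Z = -613.7, standard deviation of Z = 60.3, Var[Z] = 3636.09

Z = -9V + 21.7 is linear with a = -9, b = 21.7.
μ_Z = a·μ_V + b = (-9)·70.6 + 21.7 = -613.7.
standard deviation of V = √44.89 = 6.7.
standard deviation of Z = |a|·standard deviation of V = |-9|·6.7 = 60.3.
Var[Z] = a²·Var[V] = (-9)²·44.89 = 3636.09 (the additive constant 21.7 does not affect variance).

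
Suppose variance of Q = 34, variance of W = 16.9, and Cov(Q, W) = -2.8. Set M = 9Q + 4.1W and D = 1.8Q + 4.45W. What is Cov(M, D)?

By bilinearity, Cov(M, D) = ac·variance of Q + bd·variance of W + (ad+bc)·Cov(Q, W), with a=9, b=4.1, c=1.8, d=4.45.
ac·variance of Q = 9·1.8·34 = 550.8
bd·variance of W = 4.1·4.45·16.9 = 308.3405
(ad+bc)·Cov(Q, W) = (47.43)·(-2.8) = -132.804
Cov(M, D) = 550.8 + 308.3405 + (-132.804) = 726.3365.

Cov(M, D) = 726.3365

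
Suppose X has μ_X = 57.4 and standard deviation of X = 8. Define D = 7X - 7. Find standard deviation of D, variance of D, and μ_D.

standard deviation of D = 56, variance of D = 3136, μ_D = 394.8

D = 7X - 7 is linear with a = 7, b = -7.
standard deviation of D = |a|·standard deviation of X = |7|·8 = 56.
variance of X = 8² = 64.
variance of D = a²·variance of X = 7²·64 = 3136 (the additive constant -7 does not affect variance).
μ_D = a·μ_X + b = 7·57.4 + (-7) = 394.8.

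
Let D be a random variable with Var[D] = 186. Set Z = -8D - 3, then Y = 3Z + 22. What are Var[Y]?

Var[Y] = 107136

Var[Z] = (-8)²·186 = 11904.
Var[Y] = 3²·11904 = 107136.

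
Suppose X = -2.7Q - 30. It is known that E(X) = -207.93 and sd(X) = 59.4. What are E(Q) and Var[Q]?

E(Q) = 65.9, Var[Q] = 484

From X = -2.7Q - 30: E(X) = a·E(Q) + b, so E(Q) = (E(X) − b)/a = (-207.93 − (-30))/(-2.7) = 65.9.
Var[X] = 59.4² = 3528.36.
Var[X] = a²·Var[Q], so Var[Q] = 3528.36/(-2.7)² = 484.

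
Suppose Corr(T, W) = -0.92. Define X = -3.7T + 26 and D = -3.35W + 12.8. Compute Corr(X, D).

Corr(X, D) = -0.92

Linear rescalings preserve correlation up to sign; here the slopes -3.7 and -3.35 have the same sign, so Corr(X, D) = Corr(T, W) = -0.92.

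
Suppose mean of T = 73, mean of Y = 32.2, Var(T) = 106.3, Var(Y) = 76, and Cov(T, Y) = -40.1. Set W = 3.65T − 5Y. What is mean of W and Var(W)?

mean of W = 105.45, Var(W) = 4779.83175

mean of W = 3.65·mean of T + (-5)·mean of Y = 3.65·73 + (-5)·32.2 = 105.45.
Var(W) = a²·Var(T) + b²·Var(Y) + 2ab·Cov(T, Y) with a = 3.65, b = -5.
= 3.65²·106.3 + (-5)²·76 + 2·3.65·(-5)·(-40.1)
= 1416.18175 + 1900 + 1463.65 = 4779.83175.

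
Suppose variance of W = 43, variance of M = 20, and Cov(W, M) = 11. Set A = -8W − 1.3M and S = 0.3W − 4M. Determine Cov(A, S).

By bilinearity, Cov(A, S) = ac·variance of W + bd·variance of M + (ad+bc)·Cov(W, M), with a=-8, b=-1.3, c=0.3, d=-4.
ac·variance of W = (-8)·0.3·43 = -103.2
bd·variance of M = (-1.3)·(-4)·20 = 104
(ad+bc)·Cov(W, M) = (31.61)·11 = 347.71
Cov(A, S) = -103.2 + 104 + 347.71 = 348.51.

Cov(A, S) = 348.51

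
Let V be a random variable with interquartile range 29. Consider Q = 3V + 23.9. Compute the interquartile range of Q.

IQR(Q) = 87

Under Q = aV + b, IQR(Q) = |a|·IQR(V) = |3|·29 = 87 (shifts cancel; spread scales by |a|).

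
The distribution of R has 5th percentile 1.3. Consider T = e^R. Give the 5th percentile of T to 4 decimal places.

e^R is increasing, so P_{5}(T) = g(P_{5}(R)) ≈ 3.6693.

5th percentile of T = 3.6693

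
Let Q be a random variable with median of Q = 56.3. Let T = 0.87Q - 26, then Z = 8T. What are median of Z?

median of T = 0.87·56.3 + (-26) = 22.981.
median of Z = 8·22.981 = 183.848.

median of Z = 183.848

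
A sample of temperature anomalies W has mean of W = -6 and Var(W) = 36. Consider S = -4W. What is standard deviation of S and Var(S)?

standard deviation of S = 24, Var(S) = 576

S = -4W is linear with a = -4, b = 0.
standard deviation of W = √36 = 6.
standard deviation of S = |a|·standard deviation of W = |-4|·6 = 24.
Var(S) = a²·Var(W) = (-4)²·36 = 576.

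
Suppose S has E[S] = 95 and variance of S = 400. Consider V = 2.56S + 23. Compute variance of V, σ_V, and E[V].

V = 2.56S + 23 is linear with a = 2.56, b = 23.
variance of V = a²·variance of S = 2.56²·400 = 2621.44 (the additive constant 23 does not affect variance).
σ_S = √400 = 20.
σ_V = |a|·σ_S = |2.56|·20 = 51.2.
E[V] = a·E[S] + b = 2.56·95 + 23 = 266.2.

variance of V = 2621.44, σ_V = 51.2, E[V] = 266.2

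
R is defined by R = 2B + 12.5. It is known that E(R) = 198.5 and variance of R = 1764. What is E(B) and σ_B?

E(B) = 93, σ_B = 21

From R = 2B + 12.5: E(R) = a·E(B) + b, so E(B) = (E(R) − b)/a = (198.5 − 12.5)/2 = 93.
σ_R = √1764 = 42.
σ_R = |a|·σ_B, so σ_B = 42/|2| = 21.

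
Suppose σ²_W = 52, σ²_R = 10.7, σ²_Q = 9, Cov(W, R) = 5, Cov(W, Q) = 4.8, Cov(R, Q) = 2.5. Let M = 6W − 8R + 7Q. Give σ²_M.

σ²_M = a²·σ²_W + b²·σ²_R + c²·σ²_Q + 2ab·Cov(W, R) + 2ac·Cov(W, Q) + 2bc·Cov(R, Q), with a = 6, b = -8, c = 7.
= 1872 + 684.8 + 441 + (-480) + 403.2 + (-280)
= 2641.

σ²_M = 2641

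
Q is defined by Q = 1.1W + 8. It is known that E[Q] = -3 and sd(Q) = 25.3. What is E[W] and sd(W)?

E[W] = -10, sd(W) = 23

From Q = 1.1W + 8: E[Q] = a·E[W] + b, so E[W] = (E[Q] − b)/a = (-3 − 8)/1.1 = -10.
sd(Q) = |a|·sd(W), so sd(W) = 25.3/|1.1| = 23.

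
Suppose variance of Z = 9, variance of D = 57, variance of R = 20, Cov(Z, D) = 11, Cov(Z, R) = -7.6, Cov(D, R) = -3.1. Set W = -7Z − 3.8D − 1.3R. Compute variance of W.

variance of W = 1714.132

variance of W = a²·variance of Z + b²·variance of D + c²·variance of R + 2ab·Cov(Z, D) + 2ac·Cov(Z, R) + 2bc·Cov(D, R), with a = -7, b = -3.8, c = -1.3.
= 441 + 823.08 + 33.8 + 585.2 + (-138.32) + (-30.628)
= 1714.132.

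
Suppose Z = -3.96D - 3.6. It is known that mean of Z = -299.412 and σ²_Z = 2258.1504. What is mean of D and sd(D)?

mean of D = 74.7, sd(D) = 12

From Z = -3.96D - 3.6: mean of Z = a·mean of D + b, so mean of D = (mean of Z − b)/a = (-299.412 − (-3.6))/(-3.96) = 74.7.
sd(Z) = √2258.1504 = 47.52.
sd(Z) = |a|·sd(D), so sd(D) = 47.52/|-3.96| = 12.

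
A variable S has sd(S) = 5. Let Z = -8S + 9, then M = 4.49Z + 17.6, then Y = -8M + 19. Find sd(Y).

sd(Z) = |-8|·5 = 40.
sd(M) = |4.49|·40 = 179.6.
sd(Y) = |-8|·179.6 = 1436.8.

sd(Y) = 1436.8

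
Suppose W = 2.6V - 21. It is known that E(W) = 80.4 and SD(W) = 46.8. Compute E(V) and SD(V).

E(V) = 39, SD(V) = 18

From W = 2.6V - 21: E(W) = a·E(V) + b, so E(V) = (E(W) − b)/a = (80.4 − (-21))/2.6 = 39.
SD(W) = |a|·SD(V), so SD(V) = 46.8/|2.6| = 18.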